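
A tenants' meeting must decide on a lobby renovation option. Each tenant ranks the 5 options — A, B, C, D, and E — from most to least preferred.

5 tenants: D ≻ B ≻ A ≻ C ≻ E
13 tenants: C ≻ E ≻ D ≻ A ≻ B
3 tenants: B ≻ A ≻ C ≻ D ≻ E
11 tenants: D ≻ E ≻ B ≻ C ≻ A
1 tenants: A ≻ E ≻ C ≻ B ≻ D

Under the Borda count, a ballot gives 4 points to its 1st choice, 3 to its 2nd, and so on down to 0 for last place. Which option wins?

Borda scores:
  A: 5·2 + 13·1 + 3·3 + 11·0 + 4 = 36
  B: 5·3 + 13·0 + 3·4 + 11·2 + 1 = 50
  C: 5·1 + 13·4 + 3·2 + 11·1 + 2 = 76
  D: 5·4 + 13·2 + 3·1 + 11·4 + 0 = 93
  E: 5·0 + 13·3 + 3·0 + 11·3 + 3 = 75
D has the highest total.

D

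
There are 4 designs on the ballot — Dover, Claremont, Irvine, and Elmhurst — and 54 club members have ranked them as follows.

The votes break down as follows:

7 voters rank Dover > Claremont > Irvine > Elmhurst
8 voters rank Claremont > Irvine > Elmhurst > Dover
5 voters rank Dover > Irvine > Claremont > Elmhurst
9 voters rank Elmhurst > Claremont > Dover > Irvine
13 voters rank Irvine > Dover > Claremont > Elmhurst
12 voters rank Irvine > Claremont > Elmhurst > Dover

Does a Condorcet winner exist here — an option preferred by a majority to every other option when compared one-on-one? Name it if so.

Head-to-head results (54 voters total):
Dover vs Claremont: Claremont wins 29–25.
Dover vs Irvine: Irvine wins 33–21.
Dover vs Elmhurst: Elmhurst wins 29–25.
Claremont vs Irvine: Irvine wins 30–24.
Claremont vs Elmhurst: Claremont wins 45–9.
Irvine vs Elmhurst: Irvine wins 45–9.
Irvine beats each rival — Dover (33–21), Claremont (30–24), Elmhurst (45–9) — so Irvine is the Condorcet winner.

Irvine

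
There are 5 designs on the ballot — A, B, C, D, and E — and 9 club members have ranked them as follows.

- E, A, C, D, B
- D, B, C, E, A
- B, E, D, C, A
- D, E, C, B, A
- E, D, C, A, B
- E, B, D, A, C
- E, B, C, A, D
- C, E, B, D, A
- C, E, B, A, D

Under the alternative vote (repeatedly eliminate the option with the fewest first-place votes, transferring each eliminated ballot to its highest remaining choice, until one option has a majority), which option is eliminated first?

A

Round 1: E 4, C 2, D 2, B 1, A 0. A has the fewest and is eliminated.
Round 2: E 4, C 2, D 2, B 1. B has the fewest and is eliminated.
Round 3: E 5, C 2, D 2. E has a majority.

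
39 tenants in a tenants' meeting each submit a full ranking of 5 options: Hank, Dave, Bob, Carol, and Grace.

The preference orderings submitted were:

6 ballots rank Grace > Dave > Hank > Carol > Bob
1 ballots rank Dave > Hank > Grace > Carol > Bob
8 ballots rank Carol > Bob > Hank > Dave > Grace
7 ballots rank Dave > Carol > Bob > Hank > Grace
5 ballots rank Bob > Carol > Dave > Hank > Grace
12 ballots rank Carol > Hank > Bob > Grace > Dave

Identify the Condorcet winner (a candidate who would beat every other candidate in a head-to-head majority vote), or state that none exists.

Carol

Head-to-head results (39 voters total):
Hank vs Dave: Hank wins 20–19.
Hank vs Bob: Bob wins 20–19.
Hank vs Carol: Carol wins 32–7.
Hank vs Grace: Hank wins 33–6.
Dave vs Bob: Bob wins 25–14.
Dave vs Carol: Carol wins 25–14.
Dave vs Grace: Dave wins 21–18.
Bob vs Carol: Carol wins 34–5.
Bob vs Grace: Bob wins 32–7.
Carol vs Grace: Carol wins 32–7.
Carol beats each rival — Hank (32–7), Dave (25–14), Bob (34–5), Grace (32–7) — so Carol is the Condorcet winner.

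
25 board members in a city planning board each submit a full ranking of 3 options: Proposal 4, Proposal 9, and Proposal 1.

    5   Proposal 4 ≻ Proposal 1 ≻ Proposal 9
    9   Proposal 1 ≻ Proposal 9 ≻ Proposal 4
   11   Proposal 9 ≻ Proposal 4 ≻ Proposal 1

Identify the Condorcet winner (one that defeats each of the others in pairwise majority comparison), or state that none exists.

Head-to-head results (25 voters total):
Proposal 4 vs Proposal 9: Proposal 9 wins 20–5.
Proposal 4 vs Proposal 1: Proposal 4 wins 16–9.
Proposal 9 vs Proposal 1: Proposal 1 wins 14–11.
No candidate beats all others: Proposal 4 beats Proposal 1 beats Proposal 9 beats Proposal 4, a majority cycle.

There is no Condorcet winner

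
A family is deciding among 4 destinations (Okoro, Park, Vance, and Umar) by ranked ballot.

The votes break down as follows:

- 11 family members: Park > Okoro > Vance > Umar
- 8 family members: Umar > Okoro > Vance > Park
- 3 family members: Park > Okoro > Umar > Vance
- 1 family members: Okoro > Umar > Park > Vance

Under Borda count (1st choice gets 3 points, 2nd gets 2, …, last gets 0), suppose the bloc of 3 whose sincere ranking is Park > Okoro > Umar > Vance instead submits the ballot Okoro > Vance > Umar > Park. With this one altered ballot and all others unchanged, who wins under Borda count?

Okoro

Borda totals with the altered ballot: Okoro 50, Park 34, Vance 25, Umar 29.
The winner is unchanged: still Okoro.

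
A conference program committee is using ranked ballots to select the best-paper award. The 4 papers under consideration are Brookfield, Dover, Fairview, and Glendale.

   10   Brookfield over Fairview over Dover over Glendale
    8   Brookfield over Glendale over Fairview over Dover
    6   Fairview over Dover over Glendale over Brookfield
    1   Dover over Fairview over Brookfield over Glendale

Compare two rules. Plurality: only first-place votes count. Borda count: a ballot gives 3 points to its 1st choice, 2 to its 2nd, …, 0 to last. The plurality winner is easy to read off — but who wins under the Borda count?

Brookfield

Plurality first-place counts: Brookfield 18, Dover 1, Fairview 6, Glendale 0 → Brookfield.
Borda totals: Brookfield 55, Dover 25, Fairview 48, Glendale 22 → Brookfield.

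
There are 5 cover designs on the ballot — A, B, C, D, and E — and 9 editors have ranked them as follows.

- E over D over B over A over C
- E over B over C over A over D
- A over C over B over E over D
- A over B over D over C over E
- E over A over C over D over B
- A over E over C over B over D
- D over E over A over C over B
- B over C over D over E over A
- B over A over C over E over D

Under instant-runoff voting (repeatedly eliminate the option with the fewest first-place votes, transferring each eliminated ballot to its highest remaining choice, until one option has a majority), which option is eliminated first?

Round 1: A 3, E 3, B 2, D 1, C 0. C has the fewest and is eliminated.
Round 2: A 3, E 3, B 2, D 1. D has the fewest and is eliminated.
Round 3: E 4, A 3, B 2. B has the fewest and is eliminated.
Round 4: E 5, A 4. E has a majority.

C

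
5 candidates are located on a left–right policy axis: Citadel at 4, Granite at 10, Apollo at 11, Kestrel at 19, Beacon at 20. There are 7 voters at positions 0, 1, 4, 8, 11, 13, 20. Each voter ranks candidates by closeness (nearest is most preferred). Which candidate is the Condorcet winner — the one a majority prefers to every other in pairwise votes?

With single-peaked preferences on a line, the Condorcet winner is the candidate closest to the median voter.
The median voter (position 8) is closest to Granite at 10.
Check: Granite vs Kestrel — voters closer to Granite: 6 of 7.

Granite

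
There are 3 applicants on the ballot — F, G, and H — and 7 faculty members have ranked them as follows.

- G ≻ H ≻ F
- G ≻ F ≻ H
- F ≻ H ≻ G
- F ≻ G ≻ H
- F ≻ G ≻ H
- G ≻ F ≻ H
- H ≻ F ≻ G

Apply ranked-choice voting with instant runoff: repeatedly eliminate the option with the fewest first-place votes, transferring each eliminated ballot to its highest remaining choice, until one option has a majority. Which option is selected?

Round 1: F 3, G 3, H 1. H has the fewest and is eliminated.
Round 2: F 4, G 3. F has a majority.

F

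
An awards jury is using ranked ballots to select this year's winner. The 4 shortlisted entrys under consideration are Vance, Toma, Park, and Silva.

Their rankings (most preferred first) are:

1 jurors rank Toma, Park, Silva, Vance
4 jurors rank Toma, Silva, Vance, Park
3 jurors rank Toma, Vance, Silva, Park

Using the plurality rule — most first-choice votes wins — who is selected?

Toma

First-place vote totals:
  Vance: 0
  Toma: 8
  Park: 0
  Silva: 0
Toma has the most first-place votes.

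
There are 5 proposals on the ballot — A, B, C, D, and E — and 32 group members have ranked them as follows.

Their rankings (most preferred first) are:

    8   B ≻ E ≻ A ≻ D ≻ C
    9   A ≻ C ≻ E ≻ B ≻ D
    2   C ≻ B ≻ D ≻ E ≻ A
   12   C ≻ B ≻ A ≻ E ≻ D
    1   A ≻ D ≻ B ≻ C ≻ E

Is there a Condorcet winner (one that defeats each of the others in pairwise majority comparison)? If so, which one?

There is no Condorcet winner

Head-to-head results (32 voters total):
A vs B: B wins 22–10.
A vs C: A wins 18–14.
A vs D: A wins 30–2.
A vs E: A wins 22–10.
B vs C: C wins 23–9.
B vs D: B wins 31–1.
B vs E: B wins 23–9.
C vs D: C wins 23–9.
C vs E: C wins 24–8.
D vs E: E wins 29–3.
No candidate beats all others: A beats C beats B beats A, a majority cycle.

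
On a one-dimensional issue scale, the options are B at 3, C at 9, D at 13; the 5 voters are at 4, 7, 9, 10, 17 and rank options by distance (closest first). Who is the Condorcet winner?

C

With single-peaked preferences on a line, the Condorcet winner is the candidate closest to the median voter.
The median voter (position 9) is closest to C at 9.
Check: C vs B — voters closer to C: 4 of 5.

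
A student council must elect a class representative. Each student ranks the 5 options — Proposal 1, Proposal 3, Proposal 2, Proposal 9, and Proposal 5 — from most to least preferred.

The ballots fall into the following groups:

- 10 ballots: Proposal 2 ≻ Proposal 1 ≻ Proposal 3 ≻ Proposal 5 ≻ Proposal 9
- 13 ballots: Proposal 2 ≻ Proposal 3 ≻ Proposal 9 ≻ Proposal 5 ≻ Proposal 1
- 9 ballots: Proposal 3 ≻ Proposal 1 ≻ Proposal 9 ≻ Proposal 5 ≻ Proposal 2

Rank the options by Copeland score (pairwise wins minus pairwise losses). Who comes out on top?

Proposal 2

Pairwise results:
  Proposal 1 vs Proposal 3: Proposal 3 wins 22–10.
  Proposal 1 vs Proposal 2: Proposal 2 wins 23–9.
  Proposal 1 vs Proposal 9: Proposal 1 wins 19–13.
  Proposal 1 vs Proposal 5: Proposal 1 wins 19–13.
  Proposal 3 vs Proposal 2: Proposal 2 wins 23–9.
  Proposal 3 vs Proposal 9: Proposal 3 wins 32–0.
  Proposal 3 vs Proposal 5: Proposal 3 wins 32–0.
  Proposal 2 vs Proposal 9: Proposal 2 wins 23–9.
  Proposal 2 vs Proposal 5: Proposal 2 wins 23–9.
  Proposal 9 vs Proposal 5: Proposal 9 wins 22–10.
Copeland scores (wins − losses):
  Proposal 1: 2 − 2 = 0
  Proposal 3: 3 − 1 = 2
  Proposal 2: 4 − 0 = 4
  Proposal 9: 1 − 3 = -2
  Proposal 5: 0 − 4 = -4
Proposal 2 has the best Copeland score.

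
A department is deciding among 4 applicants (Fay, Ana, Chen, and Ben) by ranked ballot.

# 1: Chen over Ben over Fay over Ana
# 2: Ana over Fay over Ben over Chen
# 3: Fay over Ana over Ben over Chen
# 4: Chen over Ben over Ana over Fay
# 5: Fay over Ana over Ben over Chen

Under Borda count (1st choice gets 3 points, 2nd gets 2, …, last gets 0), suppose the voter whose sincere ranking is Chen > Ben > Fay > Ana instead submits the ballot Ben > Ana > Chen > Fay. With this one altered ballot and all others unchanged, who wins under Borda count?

Borda totals with the altered ballot: Fay 8, Ana 10, Chen 4, Ben 8.
The switch changes the winner from Fay to Ana.

Ana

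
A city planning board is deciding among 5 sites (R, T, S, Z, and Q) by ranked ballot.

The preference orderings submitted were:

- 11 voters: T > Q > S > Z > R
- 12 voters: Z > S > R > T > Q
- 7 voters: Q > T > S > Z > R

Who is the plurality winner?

Z

First-place vote totals:
  R: 0
  T: 11
  S: 0
  Z: 12
  Q: 7
Z has the most first-place votes.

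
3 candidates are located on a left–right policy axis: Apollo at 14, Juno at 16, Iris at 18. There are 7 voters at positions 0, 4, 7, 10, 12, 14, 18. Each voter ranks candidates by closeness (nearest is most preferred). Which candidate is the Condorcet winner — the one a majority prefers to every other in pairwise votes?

Apollo

With single-peaked preferences on a line, the Condorcet winner is the candidate closest to the median voter.
The median voter (position 10) is closest to Apollo at 14.
Check: Apollo vs Juno — voters closer to Apollo: 6 of 7.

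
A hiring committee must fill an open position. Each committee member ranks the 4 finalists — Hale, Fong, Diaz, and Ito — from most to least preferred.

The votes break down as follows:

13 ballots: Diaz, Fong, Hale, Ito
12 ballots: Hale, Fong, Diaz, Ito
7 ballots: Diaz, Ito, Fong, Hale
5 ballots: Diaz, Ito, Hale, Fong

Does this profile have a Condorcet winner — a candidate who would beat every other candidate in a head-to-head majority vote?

Head-to-head results (37 voters total):
Hale vs Fong: Fong wins 20–17.
Hale vs Diaz: Diaz wins 25–12.
Hale vs Ito: Hale wins 25–12.
Fong vs Diaz: Diaz wins 25–12.
Fong vs Ito: Fong wins 25–12.
Diaz vs Ito: Diaz wins 37–0.
Diaz beats each rival — Hale (25–12), Fong (25–12), Ito (37–0) — so Diaz is the Condorcet winner.

Yes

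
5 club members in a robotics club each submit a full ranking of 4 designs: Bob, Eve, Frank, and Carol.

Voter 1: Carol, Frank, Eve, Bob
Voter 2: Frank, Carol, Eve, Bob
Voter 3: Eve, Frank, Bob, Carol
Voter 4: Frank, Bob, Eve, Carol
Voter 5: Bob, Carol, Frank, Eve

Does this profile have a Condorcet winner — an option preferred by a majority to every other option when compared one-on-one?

Yes

Head-to-head results (5 voters total):
Bob vs Eve: Eve wins 3–2.
Bob vs Frank: Frank wins 4–1.
Bob vs Carol: Bob wins 3–2.
Eve vs Frank: Frank wins 4–1.
Eve vs Carol: Carol wins 3–2.
Frank vs Carol: Frank wins 3–2.
Frank beats each rival — Bob (4–1), Eve (4–1), Carol (3–2) — so Frank is the Condorcet winner.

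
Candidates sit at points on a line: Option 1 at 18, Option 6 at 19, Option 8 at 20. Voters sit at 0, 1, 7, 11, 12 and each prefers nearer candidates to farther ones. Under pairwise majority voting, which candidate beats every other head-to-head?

With single-peaked preferences on a line, the Condorcet winner is the candidate closest to the median voter.
The median voter (position 7) is closest to Option 1 at 18.
Check: Option 1 vs Option 8 — voters closer to Option 1: 5 of 5.

Option 1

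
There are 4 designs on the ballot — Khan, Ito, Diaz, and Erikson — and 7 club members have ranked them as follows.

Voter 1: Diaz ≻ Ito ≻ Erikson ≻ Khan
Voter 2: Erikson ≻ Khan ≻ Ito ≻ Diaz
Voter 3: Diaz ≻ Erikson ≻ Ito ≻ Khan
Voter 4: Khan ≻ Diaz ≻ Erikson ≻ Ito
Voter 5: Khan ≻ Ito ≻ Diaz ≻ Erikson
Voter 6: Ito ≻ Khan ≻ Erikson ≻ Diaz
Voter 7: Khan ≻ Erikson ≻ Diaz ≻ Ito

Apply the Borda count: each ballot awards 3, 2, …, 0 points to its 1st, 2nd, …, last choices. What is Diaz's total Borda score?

10

Borda scores:
  Khan: 0 + 2 + 0 + 3 + 3 + 2 + 3 = 13
  Ito: 2 + 1 + 1 + 0 + 2 + 3 + 0 = 9
  Diaz: 3 + 0 + 3 + 2 + 1 + 0 + 1 = 10
  Erikson: 1 + 3 + 2 + 1 + 0 + 1 + 2 = 10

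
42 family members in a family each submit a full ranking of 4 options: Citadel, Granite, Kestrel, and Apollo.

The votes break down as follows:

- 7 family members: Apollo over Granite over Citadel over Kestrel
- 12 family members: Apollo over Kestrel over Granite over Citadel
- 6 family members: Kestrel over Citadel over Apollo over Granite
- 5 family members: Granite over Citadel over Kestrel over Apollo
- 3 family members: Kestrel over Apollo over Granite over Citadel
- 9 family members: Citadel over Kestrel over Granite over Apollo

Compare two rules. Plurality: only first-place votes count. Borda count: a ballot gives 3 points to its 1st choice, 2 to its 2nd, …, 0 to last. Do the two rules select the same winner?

No

Plurality first-place counts: Citadel 9, Granite 5, Kestrel 9, Apollo 19 → Apollo.
Borda totals: Citadel 56, Granite 53, Kestrel 74, Apollo 69 → Kestrel.
The two rules disagree: plurality picks Apollo, Borda picks Kestrel.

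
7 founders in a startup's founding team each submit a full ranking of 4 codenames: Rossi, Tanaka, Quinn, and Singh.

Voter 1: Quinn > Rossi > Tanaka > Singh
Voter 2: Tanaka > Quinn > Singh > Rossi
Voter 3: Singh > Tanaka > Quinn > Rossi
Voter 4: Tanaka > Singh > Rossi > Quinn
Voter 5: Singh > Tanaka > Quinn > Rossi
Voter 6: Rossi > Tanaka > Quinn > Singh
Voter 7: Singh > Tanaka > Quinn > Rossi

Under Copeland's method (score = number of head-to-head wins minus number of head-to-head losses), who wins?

Tanaka

Pairwise results:
  Rossi vs Tanaka: Tanaka wins 5–2.
  Rossi vs Quinn: Quinn wins 5–2.
  Rossi vs Singh: Singh wins 5–2.
  Tanaka vs Quinn: Tanaka wins 6–1.
  Tanaka vs Singh: Tanaka wins 4–3.
  Quinn vs Singh: Singh wins 4–3.
Copeland scores (wins − losses):
  Rossi: 0 − 3 = -3
  Tanaka: 3 − 0 = 3
  Quinn: 1 − 2 = -1
  Singh: 2 − 1 = 1
Tanaka has the best Copeland score.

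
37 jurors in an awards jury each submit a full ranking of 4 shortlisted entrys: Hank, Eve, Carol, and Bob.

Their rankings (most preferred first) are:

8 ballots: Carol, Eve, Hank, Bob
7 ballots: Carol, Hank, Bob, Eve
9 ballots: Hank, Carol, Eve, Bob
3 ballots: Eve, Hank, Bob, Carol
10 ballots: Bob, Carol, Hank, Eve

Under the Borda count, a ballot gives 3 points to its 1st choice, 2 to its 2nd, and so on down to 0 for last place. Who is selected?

Carol

Borda scores:
  Hank: 8·1 + 7·2 + 9·3 + 3·2 + 10·1 = 65
  Eve: 8·2 + 7·0 + 9·1 + 3·3 + 10·0 = 34
  Carol: 8·3 + 7·3 + 9·2 + 3·0 + 10·2 = 83
  Bob: 8·0 + 7·1 + 9·0 + 3·1 + 10·3 = 40
Carol has the highest total.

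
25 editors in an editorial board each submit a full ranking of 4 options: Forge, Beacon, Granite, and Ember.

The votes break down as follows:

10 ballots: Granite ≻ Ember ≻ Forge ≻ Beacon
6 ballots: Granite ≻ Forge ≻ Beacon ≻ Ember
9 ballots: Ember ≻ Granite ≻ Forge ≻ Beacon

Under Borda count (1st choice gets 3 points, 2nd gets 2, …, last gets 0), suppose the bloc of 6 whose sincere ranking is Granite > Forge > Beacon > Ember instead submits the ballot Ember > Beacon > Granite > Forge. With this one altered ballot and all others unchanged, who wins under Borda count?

Ember

Borda totals with the altered ballot: Forge 19, Beacon 12, Granite 54, Ember 65.
The switch changes the winner from Granite to Ember.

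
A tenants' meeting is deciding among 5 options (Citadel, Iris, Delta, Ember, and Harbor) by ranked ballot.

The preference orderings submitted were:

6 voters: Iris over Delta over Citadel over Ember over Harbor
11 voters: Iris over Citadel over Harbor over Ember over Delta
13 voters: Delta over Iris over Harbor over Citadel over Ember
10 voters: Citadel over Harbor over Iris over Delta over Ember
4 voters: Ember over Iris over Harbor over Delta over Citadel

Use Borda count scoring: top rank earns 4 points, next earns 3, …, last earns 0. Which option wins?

Iris

Borda scores:
  Citadel: 6·2 + 11·3 + 13·1 + 10·4 + 4·0 = 98
  Iris: 6·4 + 11·4 + 13·3 + 10·2 + 4·3 = 139
  Delta: 6·3 + 11·0 + 13·4 + 10·1 + 4·1 = 84
  Ember: 6·1 + 11·1 + 13·0 + 10·0 + 4·4 = 33
  Harbor: 6·0 + 11·2 + 13·2 + 10·3 + 4·2 = 86
Iris has the highest total.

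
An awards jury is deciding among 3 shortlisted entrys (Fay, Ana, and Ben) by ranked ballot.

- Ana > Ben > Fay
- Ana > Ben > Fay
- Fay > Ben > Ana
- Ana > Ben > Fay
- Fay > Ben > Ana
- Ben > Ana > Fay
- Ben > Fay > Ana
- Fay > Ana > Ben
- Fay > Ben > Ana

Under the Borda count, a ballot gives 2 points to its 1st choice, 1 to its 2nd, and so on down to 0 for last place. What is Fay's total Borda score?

9

Borda scores:
  Fay: 0 + 0 + 2 + 0 + 2 + 0 + 1 + 2 + 2 = 9
  Ana: 2 + 2 + 0 + 2 + 0 + 1 + 0 + 1 + 0 = 8
  Ben: 1 + 1 + 1 + 1 + 1 + 2 + 2 + 0 + 1 = 10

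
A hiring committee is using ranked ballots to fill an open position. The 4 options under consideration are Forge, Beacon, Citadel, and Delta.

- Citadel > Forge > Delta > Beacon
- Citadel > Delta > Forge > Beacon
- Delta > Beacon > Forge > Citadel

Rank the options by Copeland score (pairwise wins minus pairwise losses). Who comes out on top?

Citadel

Pairwise results:
  Forge vs Beacon: Forge wins 2–1.
  Forge vs Citadel: Citadel wins 2–1.
  Forge vs Delta: Delta wins 2–1.
  Beacon vs Citadel: Citadel wins 2–1.
  Beacon vs Delta: Delta wins 3–0.
  Citadel vs Delta: Citadel wins 2–1.
Copeland scores (wins − losses):
  Forge: 1 − 2 = -1
  Beacon: 0 − 3 = -3
  Citadel: 3 − 0 = 3
  Delta: 2 − 1 = 1
Citadel has the best Copeland score.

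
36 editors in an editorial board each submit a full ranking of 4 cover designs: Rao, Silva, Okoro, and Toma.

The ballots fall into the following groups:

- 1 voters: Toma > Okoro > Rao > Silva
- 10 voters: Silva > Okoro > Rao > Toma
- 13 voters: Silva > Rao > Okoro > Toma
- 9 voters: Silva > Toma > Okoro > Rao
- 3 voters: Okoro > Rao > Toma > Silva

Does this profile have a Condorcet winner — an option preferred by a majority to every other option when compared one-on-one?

Yes

Head-to-head results (36 voters total):
Rao vs Silva: Silva wins 32–4.
Rao vs Okoro: Okoro wins 23–13.
Rao vs Toma: Rao wins 26–10.
Silva vs Okoro: Silva wins 32–4.
Silva vs Toma: Silva wins 32–4.
Okoro vs Toma: Okoro wins 26–10.
Silva beats each rival — Rao (32–4), Okoro (32–4), Toma (32–4) — so Silva is the Condorcet winner.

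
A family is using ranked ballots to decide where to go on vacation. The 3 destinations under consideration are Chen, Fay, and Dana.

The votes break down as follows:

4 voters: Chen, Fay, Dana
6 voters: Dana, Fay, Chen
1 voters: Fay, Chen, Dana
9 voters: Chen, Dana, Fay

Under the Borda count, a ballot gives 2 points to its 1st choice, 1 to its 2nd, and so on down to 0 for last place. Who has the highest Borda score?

Borda scores:
  Chen: 4·2 + 6·0 + 1 + 9·2 = 27
  Fay: 4·1 + 6·1 + 2 + 9·0 = 12
  Dana: 4·0 + 6·2 + 0 + 9·1 = 21
Chen has the highest total.

Chen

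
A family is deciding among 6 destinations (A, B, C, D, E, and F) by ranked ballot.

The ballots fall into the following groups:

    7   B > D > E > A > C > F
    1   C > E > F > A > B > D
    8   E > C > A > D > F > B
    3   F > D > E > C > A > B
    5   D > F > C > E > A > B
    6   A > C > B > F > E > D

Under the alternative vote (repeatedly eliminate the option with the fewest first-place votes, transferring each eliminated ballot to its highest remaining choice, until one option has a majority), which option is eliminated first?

C

Round 1: E 8, B 7, A 6, D 5, F 3, C 1. C has the fewest and is eliminated.
Round 2: E 9, B 7, A 6, D 5, F 3. F has the fewest and is eliminated.
Round 3: E 9, D 8, B 7, A 6. A has the fewest and is eliminated.
Round 4: B 13, E 9, D 8. D has the fewest and is eliminated.
Round 5: E 17, B 13. E has a majority.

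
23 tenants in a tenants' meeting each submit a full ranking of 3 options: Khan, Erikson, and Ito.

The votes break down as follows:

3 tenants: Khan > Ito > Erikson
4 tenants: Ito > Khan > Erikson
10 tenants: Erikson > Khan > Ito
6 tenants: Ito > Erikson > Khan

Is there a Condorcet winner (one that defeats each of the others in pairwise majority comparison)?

Head-to-head results (23 voters total):
Khan vs Erikson: Erikson wins 16–7.
Khan vs Ito: Khan wins 13–10.
Erikson vs Ito: Ito wins 13–10.
No candidate beats all others: Khan beats Ito beats Erikson beats Khan, a majority cycle.

No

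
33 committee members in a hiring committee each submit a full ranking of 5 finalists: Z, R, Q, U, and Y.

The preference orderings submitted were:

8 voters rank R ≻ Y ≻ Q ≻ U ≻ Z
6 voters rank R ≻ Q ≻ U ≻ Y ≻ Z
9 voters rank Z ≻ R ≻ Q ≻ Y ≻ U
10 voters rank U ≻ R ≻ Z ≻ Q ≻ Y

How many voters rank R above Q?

Ballots ranking R above Q: 8+6+9+10 = 33.
Ballots ranking Q above R: 0.
So 33 of 33 voters prefer R to Q.

33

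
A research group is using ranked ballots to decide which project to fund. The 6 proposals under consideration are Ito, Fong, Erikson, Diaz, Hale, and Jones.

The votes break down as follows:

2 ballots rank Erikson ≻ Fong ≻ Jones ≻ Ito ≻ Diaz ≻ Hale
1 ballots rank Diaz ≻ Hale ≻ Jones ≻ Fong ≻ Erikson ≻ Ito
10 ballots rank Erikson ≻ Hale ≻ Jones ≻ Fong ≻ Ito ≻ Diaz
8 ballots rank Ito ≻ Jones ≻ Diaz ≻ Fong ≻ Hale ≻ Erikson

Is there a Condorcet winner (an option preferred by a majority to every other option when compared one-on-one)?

Yes

Head-to-head results (21 voters total):
Ito vs Fong: Fong wins 13–8.
Ito vs Erikson: Erikson wins 13–8.
Ito vs Diaz: Ito wins 20–1.
Ito vs Hale: Hale wins 11–10.
Ito vs Jones: Jones wins 13–8.
Fong vs Erikson: Erikson wins 12–9.
Fong vs Diaz: Fong wins 12–9.
Fong vs Hale: Hale wins 11–10.
Fong vs Jones: Jones wins 19–2.
Erikson vs Diaz: Erikson wins 12–9.
Erikson vs Hale: Erikson wins 12–9.
Erikson vs Jones: Erikson wins 12–9.
Diaz vs Hale: Diaz wins 11–10.
Diaz vs Jones: Jones wins 20–1.
Hale vs Jones: Hale wins 11–10.
Erikson beats each rival — Ito (13–8), Fong (12–9), Diaz (12–9), Hale (12–9), Jones (12–9) — so Erikson is the Condorcet winner.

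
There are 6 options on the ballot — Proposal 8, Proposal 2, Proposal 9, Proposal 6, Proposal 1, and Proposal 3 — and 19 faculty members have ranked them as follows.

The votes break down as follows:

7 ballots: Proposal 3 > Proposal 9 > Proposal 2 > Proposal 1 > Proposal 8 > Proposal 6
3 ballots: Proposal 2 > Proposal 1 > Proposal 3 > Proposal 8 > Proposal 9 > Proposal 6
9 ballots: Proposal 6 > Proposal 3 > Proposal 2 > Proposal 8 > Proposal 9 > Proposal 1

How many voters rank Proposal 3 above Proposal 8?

19

Ballots ranking Proposal 3 above Proposal 8: 7+3+9 = 19.
Ballots ranking Proposal 8 above Proposal 3: 0.
So 19 of 19 voters prefer Proposal 3 to Proposal 8.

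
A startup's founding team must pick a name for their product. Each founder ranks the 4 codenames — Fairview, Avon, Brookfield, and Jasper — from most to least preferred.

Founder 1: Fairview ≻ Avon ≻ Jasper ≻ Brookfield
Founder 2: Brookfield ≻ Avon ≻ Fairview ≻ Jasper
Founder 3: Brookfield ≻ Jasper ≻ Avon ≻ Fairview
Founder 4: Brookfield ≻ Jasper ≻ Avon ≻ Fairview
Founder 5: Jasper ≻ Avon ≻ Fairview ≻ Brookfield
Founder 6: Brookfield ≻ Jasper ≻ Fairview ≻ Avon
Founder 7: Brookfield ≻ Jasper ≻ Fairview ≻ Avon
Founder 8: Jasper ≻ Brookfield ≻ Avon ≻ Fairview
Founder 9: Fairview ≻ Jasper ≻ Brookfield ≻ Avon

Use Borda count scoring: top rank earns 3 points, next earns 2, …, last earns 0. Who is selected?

Brookfield

Borda scores:
  Fairview: 3 + 1 + 0 + 0 + 1 + 1 + 1 + 0 + 3 = 10
  Avon: 2 + 2 + 1 + 1 + 2 + 0 + 0 + 1 + 0 = 9
  Brookfield: 0 + 3 + 3 + 3 + 0 + 3 + 3 + 2 + 1 = 18
  Jasper: 1 + 0 + 2 + 2 + 3 + 2 + 2 + 3 + 2 = 17
Brookfield has the highest total.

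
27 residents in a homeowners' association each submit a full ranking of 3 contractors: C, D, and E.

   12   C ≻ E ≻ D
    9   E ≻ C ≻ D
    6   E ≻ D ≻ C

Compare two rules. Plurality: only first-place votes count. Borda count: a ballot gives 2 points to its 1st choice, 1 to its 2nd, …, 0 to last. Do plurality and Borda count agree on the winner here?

Yes

Plurality first-place counts: C 12, D 0, E 15 → E.
Borda totals: C 33, D 6, E 42 → E.
The two rules agree on E.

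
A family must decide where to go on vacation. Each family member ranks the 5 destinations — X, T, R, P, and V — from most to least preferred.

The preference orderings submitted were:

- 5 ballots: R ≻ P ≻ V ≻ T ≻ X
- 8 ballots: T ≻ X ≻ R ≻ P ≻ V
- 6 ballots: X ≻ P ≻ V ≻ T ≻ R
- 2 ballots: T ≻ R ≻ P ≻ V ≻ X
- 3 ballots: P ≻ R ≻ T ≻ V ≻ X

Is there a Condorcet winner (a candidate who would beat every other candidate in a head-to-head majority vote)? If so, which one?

No Condorcet winner

Head-to-head results (24 voters total):
X vs T: T wins 18–6.
X vs R: X wins 14–10.
X vs P: X wins 14–10.
X vs V: X wins 14–10.
T vs R: T wins 16–8.
T vs P: P wins 14–10.
T vs V: T wins 13–11.
R vs P: R wins 15–9.
R vs V: R wins 18–6.
P vs V: P wins 24–0.
No candidate beats all others: X beats P beats T beats X, a majority cycle.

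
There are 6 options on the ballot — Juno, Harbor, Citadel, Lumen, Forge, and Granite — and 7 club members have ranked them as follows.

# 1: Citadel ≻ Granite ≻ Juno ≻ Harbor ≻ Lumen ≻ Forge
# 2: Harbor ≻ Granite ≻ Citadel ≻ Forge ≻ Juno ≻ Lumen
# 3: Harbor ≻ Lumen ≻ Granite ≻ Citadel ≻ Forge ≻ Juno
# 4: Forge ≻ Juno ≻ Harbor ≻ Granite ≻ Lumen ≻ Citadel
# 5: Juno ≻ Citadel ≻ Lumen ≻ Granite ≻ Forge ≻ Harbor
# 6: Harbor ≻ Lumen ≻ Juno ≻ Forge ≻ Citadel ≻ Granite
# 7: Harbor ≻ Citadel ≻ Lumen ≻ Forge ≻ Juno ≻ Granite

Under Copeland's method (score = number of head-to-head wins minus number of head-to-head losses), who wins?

Pairwise results:
  Juno vs Harbor: Harbor wins 4–3.
  Juno vs Citadel: Citadel wins 4–3.
  Juno vs Lumen: Juno wins 4–3.
  Juno vs Forge: Forge wins 4–3.
  Juno vs Granite: Juno wins 4–3.
  Harbor vs Citadel: Harbor wins 5–2.
  Harbor vs Lumen: Harbor wins 6–1.
  Harbor vs Forge: Harbor wins 5–2.
  Harbor vs Granite: Harbor wins 5–2.
  Citadel vs Lumen: Citadel wins 4–3.
  Citadel vs Forge: Citadel wins 5–2.
  Citadel vs Granite: Citadel wins 4–3.
  Lumen vs Forge: Lumen wins 5–2.
  Lumen vs Granite: Lumen wins 4–3.
  Forge vs Granite: Granite wins 4–3.
Copeland scores (wins − losses):
  Juno: 2 − 3 = -1
  Harbor: 5 − 0 = 5
  Citadel: 4 − 1 = 3
  Lumen: 2 − 3 = -1
  Forge: 1 − 4 = -3
  Granite: 1 − 4 = -3
Harbor has the best Copeland score.

Harbor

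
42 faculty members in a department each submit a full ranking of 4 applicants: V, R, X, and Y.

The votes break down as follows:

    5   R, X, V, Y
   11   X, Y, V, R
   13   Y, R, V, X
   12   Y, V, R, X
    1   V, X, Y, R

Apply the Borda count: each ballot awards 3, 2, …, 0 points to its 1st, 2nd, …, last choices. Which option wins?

Borda scores:
  V: 5·1 + 11·1 + 13·1 + 12·2 + 3 = 56
  R: 5·3 + 11·0 + 13·2 + 12·1 + 0 = 53
  X: 5·2 + 11·3 + 13·0 + 12·0 + 2 = 45
  Y: 5·0 + 11·2 + 13·3 + 12·3 + 1 = 98
Y has the highest total.

Y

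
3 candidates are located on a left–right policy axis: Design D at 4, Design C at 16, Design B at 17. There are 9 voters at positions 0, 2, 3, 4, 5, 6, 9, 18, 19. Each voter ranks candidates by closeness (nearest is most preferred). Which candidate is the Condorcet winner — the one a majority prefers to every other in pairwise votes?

Design D

With single-peaked preferences on a line, the Condorcet winner is the candidate closest to the median voter.
The median voter (position 5) is closest to Design D at 4.
Check: Design D vs Design B — voters closer to Design D: 7 of 9.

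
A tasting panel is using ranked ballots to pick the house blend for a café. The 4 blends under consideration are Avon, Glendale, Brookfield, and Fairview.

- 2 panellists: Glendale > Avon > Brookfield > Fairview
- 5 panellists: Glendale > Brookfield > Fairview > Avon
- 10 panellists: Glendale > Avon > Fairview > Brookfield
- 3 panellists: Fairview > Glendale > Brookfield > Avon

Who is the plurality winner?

Glendale

First-place vote totals:
  Avon: 0
  Glendale: 17
  Brookfield: 0
  Fairview: 3
Glendale has the most first-place votes.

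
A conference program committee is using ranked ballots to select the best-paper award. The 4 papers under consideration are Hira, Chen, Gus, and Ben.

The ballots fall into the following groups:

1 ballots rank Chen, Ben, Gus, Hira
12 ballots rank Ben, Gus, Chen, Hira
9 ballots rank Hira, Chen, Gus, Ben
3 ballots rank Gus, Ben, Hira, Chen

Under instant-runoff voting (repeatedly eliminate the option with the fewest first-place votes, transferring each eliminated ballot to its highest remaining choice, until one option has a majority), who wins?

Round 1: Ben 12, Hira 9, Gus 3, Chen 1. Chen has the fewest and is eliminated.
Round 2: Ben 13, Hira 9, Gus 3. Ben has a majority.

Ben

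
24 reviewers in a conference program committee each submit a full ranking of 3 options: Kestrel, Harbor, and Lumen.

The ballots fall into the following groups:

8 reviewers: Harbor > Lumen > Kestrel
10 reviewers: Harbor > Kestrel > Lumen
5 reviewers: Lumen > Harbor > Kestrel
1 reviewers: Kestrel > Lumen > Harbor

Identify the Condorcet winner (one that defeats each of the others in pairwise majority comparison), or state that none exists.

Harbor

Head-to-head results (24 voters total):
Kestrel vs Harbor: Harbor wins 23–1.
Kestrel vs Lumen: Lumen wins 13–11.
Harbor vs Lumen: Harbor wins 18–6.
Harbor beats each rival — Kestrel (23–1), Lumen (18–6) — so Harbor is the Condorcet winner.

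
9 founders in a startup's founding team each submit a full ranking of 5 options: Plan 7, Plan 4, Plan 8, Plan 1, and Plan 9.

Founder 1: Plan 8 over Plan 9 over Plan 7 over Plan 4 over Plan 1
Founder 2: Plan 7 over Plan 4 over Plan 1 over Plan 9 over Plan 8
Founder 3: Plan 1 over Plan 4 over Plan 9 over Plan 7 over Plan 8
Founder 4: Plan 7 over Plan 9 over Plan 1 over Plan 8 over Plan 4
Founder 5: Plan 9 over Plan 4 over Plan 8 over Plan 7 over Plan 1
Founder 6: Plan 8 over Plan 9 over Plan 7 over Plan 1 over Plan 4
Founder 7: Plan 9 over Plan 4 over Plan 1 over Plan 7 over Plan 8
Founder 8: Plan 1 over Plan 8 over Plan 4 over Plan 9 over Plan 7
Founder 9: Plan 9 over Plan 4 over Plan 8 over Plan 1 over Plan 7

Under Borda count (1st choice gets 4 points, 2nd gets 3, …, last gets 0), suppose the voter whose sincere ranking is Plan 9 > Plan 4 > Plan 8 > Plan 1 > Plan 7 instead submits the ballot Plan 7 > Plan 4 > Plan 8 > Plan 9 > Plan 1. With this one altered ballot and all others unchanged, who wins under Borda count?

Borda totals with the altered ballot: Plan 7 19, Plan 4 18, Plan 8 16, Plan 1 15, Plan 9 22.
The winner is unchanged: still Plan 9.

Plan 9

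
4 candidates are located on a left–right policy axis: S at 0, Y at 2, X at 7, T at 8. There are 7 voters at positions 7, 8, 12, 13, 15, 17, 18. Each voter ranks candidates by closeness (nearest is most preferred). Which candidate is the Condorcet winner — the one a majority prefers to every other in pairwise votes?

With single-peaked preferences on a line, the Condorcet winner is the candidate closest to the median voter.
The median voter (position 13) is closest to T at 8.
Check: T vs X — voters closer to T: 6 of 7.

T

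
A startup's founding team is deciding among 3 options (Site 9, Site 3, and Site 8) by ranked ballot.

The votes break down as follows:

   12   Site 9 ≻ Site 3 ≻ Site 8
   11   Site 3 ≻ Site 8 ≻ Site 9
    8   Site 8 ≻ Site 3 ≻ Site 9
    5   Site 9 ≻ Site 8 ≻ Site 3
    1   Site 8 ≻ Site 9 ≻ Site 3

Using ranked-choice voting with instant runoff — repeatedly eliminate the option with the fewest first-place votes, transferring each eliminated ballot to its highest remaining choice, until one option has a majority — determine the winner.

Site 3

Round 1: Site 9 17, Site 3 11, Site 8 9. Site 8 has the fewest and is eliminated.
Round 2: Site 3 19, Site 9 18. Site 3 has a majority.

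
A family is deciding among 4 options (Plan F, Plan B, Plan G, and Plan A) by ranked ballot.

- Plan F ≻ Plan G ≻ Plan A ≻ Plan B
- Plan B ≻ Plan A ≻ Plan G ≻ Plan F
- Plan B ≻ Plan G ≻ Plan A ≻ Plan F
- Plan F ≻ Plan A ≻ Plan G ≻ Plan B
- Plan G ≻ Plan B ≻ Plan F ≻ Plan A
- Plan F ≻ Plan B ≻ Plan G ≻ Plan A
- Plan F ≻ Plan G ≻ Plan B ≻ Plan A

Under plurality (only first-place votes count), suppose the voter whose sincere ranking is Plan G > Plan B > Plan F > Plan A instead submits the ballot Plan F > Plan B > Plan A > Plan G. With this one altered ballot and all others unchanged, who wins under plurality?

Plan F

First-place totals with the altered ballot: Plan F 5, Plan B 2, Plan G 0, Plan A 0.
The winner is unchanged: still Plan F.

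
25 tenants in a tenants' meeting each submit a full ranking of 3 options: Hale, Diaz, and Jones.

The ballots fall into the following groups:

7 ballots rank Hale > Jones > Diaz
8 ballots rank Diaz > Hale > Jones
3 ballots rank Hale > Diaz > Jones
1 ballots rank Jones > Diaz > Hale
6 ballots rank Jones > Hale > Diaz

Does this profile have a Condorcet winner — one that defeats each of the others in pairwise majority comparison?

Yes

Head-to-head results (25 voters total):
Hale vs Diaz: Hale wins 16–9.
Hale vs Jones: Hale wins 18–7.
Diaz vs Jones: Jones wins 14–11.
Hale beats each rival — Diaz (16–9), Jones (18–7) — so Hale is the Condorcet winner.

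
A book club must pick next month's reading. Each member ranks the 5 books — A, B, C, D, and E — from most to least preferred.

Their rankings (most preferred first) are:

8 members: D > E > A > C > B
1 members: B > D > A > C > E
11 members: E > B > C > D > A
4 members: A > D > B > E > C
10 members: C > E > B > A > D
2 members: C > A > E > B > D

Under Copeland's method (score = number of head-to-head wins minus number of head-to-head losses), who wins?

Pairwise results:
  A vs B: B wins 22–14.
  A vs C: C wins 23–13.
  A vs D: D wins 20–16.
  A vs E: E wins 29–7.
  B vs C: C wins 20–16.
  B vs D: B wins 24–12.
  B vs E: E wins 31–5.
  C vs D: C wins 23–13.
  C vs E: E wins 23–13.
  D vs E: E wins 23–13.
Copeland scores (wins − losses):
  A: 0 − 4 = -4
  B: 2 − 2 = 0
  C: 3 − 1 = 2
  D: 1 − 3 = -2
  E: 4 − 0 = 4
E has the best Copeland score.

E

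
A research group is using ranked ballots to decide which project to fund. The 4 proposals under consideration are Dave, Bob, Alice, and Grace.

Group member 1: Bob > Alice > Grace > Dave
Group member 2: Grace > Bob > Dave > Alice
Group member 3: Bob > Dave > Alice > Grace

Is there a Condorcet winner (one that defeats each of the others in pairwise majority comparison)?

Yes

Head-to-head results (3 voters total):
Dave vs Bob: Bob wins 3–0.
Dave vs Alice: Dave wins 2–1.
Dave vs Grace: Grace wins 2–1.
Bob vs Alice: Bob wins 3–0.
Bob vs Grace: Bob wins 2–1.
Alice vs Grace: Alice wins 2–1.
Bob beats each rival — Dave (3–0), Alice (3–0), Grace (2–1) — so Bob is the Condorcet winner.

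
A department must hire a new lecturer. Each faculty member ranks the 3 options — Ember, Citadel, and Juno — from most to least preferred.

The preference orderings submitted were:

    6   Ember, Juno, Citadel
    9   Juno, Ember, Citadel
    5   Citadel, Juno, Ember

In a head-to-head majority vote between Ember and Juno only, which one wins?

Juno

Ballots ranking Ember above Juno: 6.
Ballots ranking Juno above Ember: 9+5 = 14.
Juno wins the head-to-head, 14–6.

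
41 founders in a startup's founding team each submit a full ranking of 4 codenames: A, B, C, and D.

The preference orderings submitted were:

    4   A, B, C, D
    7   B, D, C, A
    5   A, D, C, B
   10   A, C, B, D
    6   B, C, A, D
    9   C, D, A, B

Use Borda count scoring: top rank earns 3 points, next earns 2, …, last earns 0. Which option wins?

Borda scores:
  A: 4·3 + 7·0 + 5·3 + 10·3 + 6·1 + 9·1 = 72
  B: 4·2 + 7·3 + 5·0 + 10·1 + 6·3 + 9·0 = 57
  C: 4·1 + 7·1 + 5·1 + 10·2 + 6·2 + 9·3 = 75
  D: 4·0 + 7·2 + 5·2 + 10·0 + 6·0 + 9·2 = 42
C has the highest total.

C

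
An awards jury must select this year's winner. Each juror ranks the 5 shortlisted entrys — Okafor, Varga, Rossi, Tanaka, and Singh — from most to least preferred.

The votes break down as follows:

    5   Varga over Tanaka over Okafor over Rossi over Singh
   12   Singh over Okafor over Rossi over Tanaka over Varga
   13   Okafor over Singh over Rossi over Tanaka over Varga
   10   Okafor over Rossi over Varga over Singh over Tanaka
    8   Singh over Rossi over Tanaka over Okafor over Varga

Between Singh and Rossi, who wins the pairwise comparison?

Ballots ranking Singh above Rossi: 12+13+8 = 33.
Ballots ranking Rossi above Singh: 5+10 = 15.
Singh wins the head-to-head, 33–15.

Singh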